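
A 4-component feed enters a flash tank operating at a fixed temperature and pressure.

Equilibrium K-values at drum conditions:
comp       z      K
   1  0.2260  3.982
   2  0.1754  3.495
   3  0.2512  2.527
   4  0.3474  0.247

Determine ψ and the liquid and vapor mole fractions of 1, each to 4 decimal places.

ψ = 0.7071, x_1 = 0.0727, y_1 = 0.2895

Let ψ = V/F and solve Σ zᵢ(Kᵢ−1)/(1+ψ(Kᵢ−1)) = 0.
Feasibility: ΣzᵢKᵢ = 2.2335, Σzᵢ/Kᵢ = 1.6128 — both > 1, two phases present.
Iterate (Newton) starting at ψ = 0.5:
  ψ = 0.5000: g = 0.26322, g' = -1.2351 → ψ = 0.7131
  ψ = 0.7131: g = -0.00833, g' = -1.4000 → ψ = 0.7072
  ψ = 0.7072: g = -0.00004, g' = -1.3875 → ψ = 0.7071
Converged at ψ = 0.7071.
Compositions from xᵢ = zᵢ/(1+ψ(Kᵢ−1)), yᵢ = Kᵢxᵢ:
  1: x = 0.0727, y = 0.2895
  2: x = 0.0635, y = 0.2218
  3: x = 0.1208, y = 0.3052
  4: x = 0.7431, y = 0.1835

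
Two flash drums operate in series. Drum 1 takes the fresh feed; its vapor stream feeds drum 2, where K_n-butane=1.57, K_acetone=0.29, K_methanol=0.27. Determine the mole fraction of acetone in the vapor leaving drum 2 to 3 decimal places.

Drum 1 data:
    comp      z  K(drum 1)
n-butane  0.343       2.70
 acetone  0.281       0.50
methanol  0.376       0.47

Drum 1:
Rachford–Rice: g(ψ₁) = Σ zᵢ(Kᵢ−1)/(1+ψ₁(Kᵢ−1)) = 0.
Feasibility: ΣzᵢKᵢ = 1.243, Σzᵢ/Kᵢ = 1.489 — both > 1, two phases present.
Newton iteration, ψ₁⁰ = 0.5:
  ψ₁ = 0.500: g = -0.1433, g' = -0.610 → ψ₁ = 0.265
  ψ₁ = 0.265: g = 0.0081, g' = -0.707 → ψ₁ = 0.277
Converged at ψ₁ = 0.277.
Drum-1 compositions:
  n-butane: x = 0.233, y = 0.630
  acetone: x = 0.326, y = 0.163
  methanol: x = 0.441, y = 0.207
Drum-2 feed = drum-1 vapor: z₂ = (0.6299, 0.1631, 0.2071).
Drum 2:
Rachford–Rice: g(ψ₂) = Σ zᵢ(Kᵢ−1)/(1+ψ₂(Kᵢ−1)) = 0.
g(0) = ΣzᵢKᵢ − 1 = 0.092 and g(1) = 1 − Σzᵢ/Kᵢ = -0.730, so a root lies in (0, 1).
Newton–Raphson from ψ₂ = 0.54:
  ψ₂ = 0.540: g = -0.1628, g' = -0.637 → ψ₂ = 0.284
  ψ₂ = 0.284: g = -0.0269, g' = -0.456 → ψ₂ = 0.225
  ψ₂ = 0.225: g = -0.0006, g' = -0.435 → ψ₂ = 0.224
Converged at ψ₂ = 0.224.
  n-butane: x = 0.559, y = 0.877
  acetone: x = 0.194, y = 0.056
  methanol: x = 0.248, y = 0.067

y_acetone (drum 2) = 0.056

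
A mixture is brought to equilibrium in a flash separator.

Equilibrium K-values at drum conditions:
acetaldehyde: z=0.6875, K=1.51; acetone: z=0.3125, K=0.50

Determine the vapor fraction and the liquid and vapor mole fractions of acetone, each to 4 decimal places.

ψ = 0.7623, x_acetone = 0.5050, y_acetone = 0.2525

Material balance + equilibrium reduce to Σ zᵢ(Kᵢ−1)/(1+ψ(Kᵢ−1)) = 0.
g(0) = ΣzᵢKᵢ − 1 = 0.1944 and g(1) = 1 − Σzᵢ/Kᵢ = -0.0803, so a root lies in (0, 1).
Binary case is linear: z₁(K₁−1)(1+ψ(K₂−1)) + z₂(K₂−1)(1+ψ(K₁−1)) = 0
⇒ ψ = [z₁(K₁−1)+z₂(K₂−1)] / [−(K₁−1)(K₂−1)] = 0.19438/0.25500 = 0.7623
Compositions from xᵢ = zᵢ/(1+ψ(Kᵢ−1)), yᵢ = Kᵢxᵢ:
  acetaldehyde: x = 0.4950, y = 0.7475
  acetone: x = 0.5050, y = 0.2525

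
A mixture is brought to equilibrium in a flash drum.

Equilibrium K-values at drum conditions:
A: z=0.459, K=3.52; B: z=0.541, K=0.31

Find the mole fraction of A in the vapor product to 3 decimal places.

y_A = 0.757

Rachford–Rice: g(ψ) = Σ zᵢ(Kᵢ−1)/(1+ψ(Kᵢ−1)) = 0.
g(0) = ΣzᵢKᵢ − 1 = 0.783 and g(1) = 1 − Σzᵢ/Kᵢ = -0.876, so a root lies in (0, 1).
Iterate (Newton) starting at ψ = 0.5:
  ψ = 0.500: g = -0.0581, g' = -1.171 → ψ = 0.450
  ψ = 0.450: g = 0.0002, g' = -1.182 → ψ = 0.451
Converged at ψ = 0.451.
Compositions from xᵢ = zᵢ/(1+ψ(Kᵢ−1)), yᵢ = Kᵢxᵢ:
  A: x = 0.215, y = 0.757
  B: x = 0.785, y = 0.243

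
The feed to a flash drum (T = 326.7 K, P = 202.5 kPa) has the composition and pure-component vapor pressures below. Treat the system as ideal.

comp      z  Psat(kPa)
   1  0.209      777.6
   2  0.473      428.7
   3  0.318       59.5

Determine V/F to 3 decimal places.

V/F = 0.750

Raoult's law: Kᵢ = Pᵢˢᵃᵗ/P = Pᵢˢᵃᵗ/202.5.
  K_1 = 777.6/202.5 = 3.84000, K_2 = 428.7/202.5 = 2.11704, K_3 = 59.5/202.5 = 0.29383
Material balance + equilibrium reduce to Σ zᵢ(Kᵢ−1)/(1+V/F(Kᵢ−1)) = 0.
Check two-phase: ΣzᵢKᵢ = 1.897 > 1 and Σzᵢ/Kᵢ = 1.360 > 1, so g(0) = 0.897 > 0 and g(1) = -0.360 < 0.
Newton iteration, V/F⁰ = 0.47:
  V/F = 0.470: g = 0.2646, g' = -0.918 → V/F = 0.758
  V/F = 0.758: g = -0.0090, g' = -1.077 → V/F = 0.750
Converged at V/F = 0.750.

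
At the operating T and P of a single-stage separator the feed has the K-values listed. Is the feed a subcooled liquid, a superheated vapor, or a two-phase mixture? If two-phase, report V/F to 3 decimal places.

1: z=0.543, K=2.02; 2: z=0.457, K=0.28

ΣzᵢKᵢ = 1.225; Σzᵢ/Kᵢ = 1.901.
Both exceed 1, so a two-phase solution exists.
Rachford–Rice: g(ψ) = Σ zᵢ(Kᵢ−1)/(1+ψ(Kᵢ−1)) = 0.
Newton–Raphson from ψ = 0.63:
  ψ = 0.630: g = -0.2650, g' = -1.003 → ψ = 0.366
  ψ = 0.366: g = -0.0433, g' = -0.736 → ψ = 0.307
  ψ = 0.307: g = -0.0006, g' = -0.718 → ψ = 0.306
Converged at ψ = 0.306.

two-phase, V/F = 0.306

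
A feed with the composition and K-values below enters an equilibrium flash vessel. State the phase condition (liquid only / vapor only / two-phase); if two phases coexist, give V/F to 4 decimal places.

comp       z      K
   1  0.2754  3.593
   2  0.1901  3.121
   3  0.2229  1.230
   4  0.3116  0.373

ΣzᵢKᵢ = 1.9732; Σzᵢ/Kᵢ = 1.1542.
Both exceed 1, so a two-phase solution exists.
Rachford–Rice: g(ψ) = Σ zᵢ(Kᵢ−1)/(1+ψ(Kᵢ−1)) = 0.
Newton–Raphson from ψ = 0.57:
  ψ = 0.5700: g = 0.21200, g' = -0.7827 → ψ = 0.8409
  ψ = 0.8409: g = -0.00090, g' = -0.8498 → ψ = 0.8398
Converged at ψ = 0.8398.

two-phase, V/F = 0.8398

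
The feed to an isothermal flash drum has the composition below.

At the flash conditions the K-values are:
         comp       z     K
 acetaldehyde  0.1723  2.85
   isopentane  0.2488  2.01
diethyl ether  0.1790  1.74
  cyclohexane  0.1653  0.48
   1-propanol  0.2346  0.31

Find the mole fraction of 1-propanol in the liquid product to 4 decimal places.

x_1-propanol = 0.3991

Let ψ = V/F and solve Σ zᵢ(Kᵢ−1)/(1+ψ(Kᵢ−1)) = 0.
g(0) = ΣzᵢKᵢ − 1 = 0.4547 and g(1) = 1 − Σzᵢ/Kᵢ = -0.3883, so a root lies in (0, 1).
Newton–Raphson from ψ = 0.5:
  ψ = 0.5000: g = 0.06595, g' = -0.6654 → ψ = 0.5991
  ψ = 0.5991: g = -0.00129, g' = -0.6971 → ψ = 0.5973
Converged at ψ = 0.5973.
Compositions from xᵢ = zᵢ/(1+ψ(Kᵢ−1)), yᵢ = Kᵢxᵢ:
  acetaldehyde: x = 0.0819, y = 0.2333
  isopentane: x = 0.1552, y = 0.3119
  diethyl ether: x = 0.1241, y = 0.2160
  cyclohexane: x = 0.2398, y = 0.1151
  1-propanol: x = 0.3991, y = 0.1237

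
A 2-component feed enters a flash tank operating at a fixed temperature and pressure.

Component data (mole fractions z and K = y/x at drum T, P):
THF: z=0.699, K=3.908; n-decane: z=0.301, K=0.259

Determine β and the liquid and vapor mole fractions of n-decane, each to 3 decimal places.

Binary case is linear: z₁(K₁−1)(1+β(K₂−1)) + z₂(K₂−1)(1+β(K₁−1)) = 0
⇒ β = [z₁(K₁−1)+z₂(K₂−1)] / [−(K₁−1)(K₂−1)] = 1.8097/2.1548 = 0.840
Compositions from xᵢ = zᵢ/(1+β(Kᵢ−1)), yᵢ = Kᵢxᵢ:
  THF: x = 0.203, y = 0.794
  n-decane: x = 0.797, y = 0.206

β = 0.840, x_n-decane = 0.797, y_n-decane = 0.206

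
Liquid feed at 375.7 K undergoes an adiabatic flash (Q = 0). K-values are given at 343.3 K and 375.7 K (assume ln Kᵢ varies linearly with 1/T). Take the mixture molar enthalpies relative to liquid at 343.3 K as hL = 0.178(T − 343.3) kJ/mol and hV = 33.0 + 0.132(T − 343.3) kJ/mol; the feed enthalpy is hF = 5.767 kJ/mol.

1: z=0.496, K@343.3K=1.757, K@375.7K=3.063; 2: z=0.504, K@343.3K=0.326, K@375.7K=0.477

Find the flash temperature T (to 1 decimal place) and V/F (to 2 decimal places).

Adiabatic flash: solve Rachford–Rice at each trial T, then check hF = ψ·hV(T) + (1−ψ)·hL(T).
  T = 343.3 K: K = (1.757, 0.326), RR gives ψ = 0.070, H_out = 2.314 kJ/mol
  T = 375.7 K: K = (3.063, 0.477), RR gives ψ = 0.704, H_out = 27.952 kJ/mol
  T = 359.5 K: K = (2.349, 0.398), RR gives ψ = 0.450, H_out = 17.397 kJ/mol
  T = 351.4 K: K = (2.038, 0.361), RR gives ψ = 0.291, H_out = 10.928 kJ/mol
  T = 347.4 K: K = (1.896, 0.343), RR gives ψ = 0.193, H_out = 7.057 kJ/mol
  T = 345.4 K: K = (1.827, 0.335), RR gives ψ = 0.136, H_out = 4.863 kJ/mol
Linear interpolation between T = 345.4 (H_out = 4.863) and T = 347.4 (H_out = 7.057) on hF = 5.767 gives T ≈ 346.2 K, at which ψ = 0.16.

T = 346.2 K, V/F = 0.16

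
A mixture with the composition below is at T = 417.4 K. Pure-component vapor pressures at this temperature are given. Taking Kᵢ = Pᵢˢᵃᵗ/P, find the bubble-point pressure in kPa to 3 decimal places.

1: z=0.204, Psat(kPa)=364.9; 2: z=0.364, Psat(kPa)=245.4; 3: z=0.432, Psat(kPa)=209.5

At the bubble point ψ → 0, so ΣzᵢKᵢ = 1 with Kᵢ = Pᵢˢᵃᵗ/P ⇒ P = ΣzᵢPᵢˢᵃᵗ.
P = 0.204·364.9 + 0.364·245.4 + 0.432·209.5 = 254.269 kPa

Pbub = 254.269 kPa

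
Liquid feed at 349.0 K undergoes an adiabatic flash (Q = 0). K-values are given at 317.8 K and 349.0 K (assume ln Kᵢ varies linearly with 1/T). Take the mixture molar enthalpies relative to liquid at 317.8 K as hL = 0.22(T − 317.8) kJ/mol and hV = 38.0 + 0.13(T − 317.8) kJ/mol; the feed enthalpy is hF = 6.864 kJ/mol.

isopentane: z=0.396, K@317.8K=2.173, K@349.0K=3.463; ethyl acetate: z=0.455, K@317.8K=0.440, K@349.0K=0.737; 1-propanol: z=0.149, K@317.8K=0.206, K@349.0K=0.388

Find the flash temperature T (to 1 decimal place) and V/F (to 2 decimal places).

Adiabatic flash: solve Rachford–Rice at each trial T, then check hF = ψ·hV(T) + (1−ψ)·hL(T).
  T = 317.8 K: K = (2.173, 0.440, 0.206), RR gives ψ = 0.125, H_out = 4.738 kJ/mol
  T = 349.0 K: K = (3.463, 0.737, 0.388), RR gives ψ = 0.797, H_out = 34.896 kJ/mol
  T = 333.4 K: K = (2.773, 0.576, 0.287), RR gives ψ = 0.444, H_out = 19.681 kJ/mol
  T = 325.6 K: K = (2.462, 0.505, 0.244), RR gives ψ = 0.289, H_out = 12.506 kJ/mol
  T = 321.7 K: K = (2.315, 0.472, 0.224), RR gives ψ = 0.210, H_out = 8.748 kJ/mol
  T = 319.8 K: K = (2.245, 0.456, 0.215), RR gives ψ = 0.169, H_out = 6.834 kJ/mol
Linear interpolation between T = 319.8 (H_out = 6.834) and T = 321.7 (H_out = 8.748) on hF = 6.864 gives T ≈ 319.8 K, at which ψ = 0.17.

T = 319.8 K, V/F = 0.17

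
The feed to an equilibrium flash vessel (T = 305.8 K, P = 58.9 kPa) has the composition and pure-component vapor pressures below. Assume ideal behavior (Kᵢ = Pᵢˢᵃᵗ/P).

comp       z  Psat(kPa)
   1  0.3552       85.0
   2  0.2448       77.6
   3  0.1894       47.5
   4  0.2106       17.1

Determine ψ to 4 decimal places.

Raoult's law: Kᵢ = Pᵢˢᵃᵗ/P = Pᵢˢᵃᵗ/58.9.
  K_1 = 85.0/58.9 = 1.443124, K_2 = 77.6/58.9 = 1.317487, K_3 = 47.5/58.9 = 0.806452, K_4 = 17.1/58.9 = 0.290323
Let ψ = V/F and solve Σ zᵢ(Kᵢ−1)/(1+ψ(Kᵢ−1)) = 0.
g(0) = ΣzᵢKᵢ − 1 = 0.0490 and g(1) = 1 − Σzᵢ/Kᵢ = -0.3922, so a root lies in (0, 1).
Newton iteration, ψ⁰ = 0.5:
  ψ = 0.5000: g = -0.07632, g' = -0.3286 → ψ = 0.2678
  ψ = 0.2678: g = -0.01085, g' = -0.2463 → ψ = 0.2237
  ψ = 0.2237: g = -0.00021, g' = -0.2369 → ψ = 0.2228
Converged at ψ = 0.2228.

ψ = 0.2228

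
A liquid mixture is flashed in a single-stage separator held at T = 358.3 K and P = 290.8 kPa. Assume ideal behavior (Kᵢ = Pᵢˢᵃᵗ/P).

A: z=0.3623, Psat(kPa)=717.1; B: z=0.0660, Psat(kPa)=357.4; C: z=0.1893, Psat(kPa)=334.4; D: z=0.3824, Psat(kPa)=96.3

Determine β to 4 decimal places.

β = 0.4412

Raoult's law: Kᵢ = Pᵢˢᵃᵗ/P = Pᵢˢᵃᵗ/290.8.
  K_A = 717.1/290.8 = 2.465956, K_B = 357.4/290.8 = 1.229023, K_C = 334.4/290.8 = 1.149931, K_D = 96.3/290.8 = 0.331155
Material balance + equilibrium reduce to Σ zᵢ(Kᵢ−1)/(1+β(Kᵢ−1)) = 0.
Feasibility: ΣzᵢKᵢ = 1.3188, Σzᵢ/Kᵢ = 1.5200 — both > 1, two phases present.
Iterate (Newton) starting at β = 0.35:
  β = 0.3500: g = 0.05804, g' = -0.6385 → β = 0.4409
  β = 0.4409: g = 0.00023, g' = -0.6379 → β = 0.4412
Converged at β = 0.4412.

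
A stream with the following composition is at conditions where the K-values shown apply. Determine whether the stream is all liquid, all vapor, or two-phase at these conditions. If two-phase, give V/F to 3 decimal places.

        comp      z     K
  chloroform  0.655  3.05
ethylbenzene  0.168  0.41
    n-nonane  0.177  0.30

ΣzᵢKᵢ = 2.120; Σzᵢ/Kᵢ = 1.215.
Both exceed 1, so a two-phase solution exists.
Rachford–Rice: g(ψ) = Σ zᵢ(Kᵢ−1)/(1+ψ(Kᵢ−1)) = 0.
Iterate (Newton) starting at ψ = 0.61:
  ψ = 0.610: g = 0.2256, g' = -0.950 → ψ = 0.847
  ψ = 0.847: g = -0.0122, g' = -1.125 → ψ = 0.837
  ψ = 0.837: g = -0.0001, g' = -1.106 → ψ = 0.836
Converged at ψ = 0.836.

two-phase, V/F = 0.836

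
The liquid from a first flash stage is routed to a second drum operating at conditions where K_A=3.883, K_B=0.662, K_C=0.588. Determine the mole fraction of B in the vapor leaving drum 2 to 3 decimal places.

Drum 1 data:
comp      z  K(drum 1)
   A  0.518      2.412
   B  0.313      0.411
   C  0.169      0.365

y_B (drum 2) = 0.369

Drum 1:
Newton–Raphson from ψ₁ = 0.5:
  ψ₁ = 0.500: g = 0.0102, g' = -0.719 → ψ₁ = 0.514
Converged at ψ₁ = 0.514.
Drum-1 compositions:
  A: x = 0.300, y = 0.724
  B: x = 0.449, y = 0.185
  C: x = 0.251, y = 0.092
Drum-2 feed = drum-1 liquid: z₂ = (0.3001, 0.4490, 0.2509).
Drum 2:
Iterate (Newton) starting at ψ₂ = 0.55:
  ψ₂ = 0.550: g = 0.0146, g' = -0.522 → ψ₂ = 0.578
Converged at ψ₂ = 0.578.
  A: x = 0.113, y = 0.437
  B: x = 0.558, y = 0.369
  C: x = 0.329, y = 0.194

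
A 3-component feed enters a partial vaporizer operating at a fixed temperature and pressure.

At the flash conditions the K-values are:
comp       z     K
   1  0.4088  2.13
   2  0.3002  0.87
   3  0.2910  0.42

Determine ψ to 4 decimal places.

ψ = 0.5380

Newton–Raphson from ψ = 0.58:
  ψ = 0.5800: g = -0.01750, g' = -0.4187 → ψ = 0.5382
  ψ = 0.5382: g = -0.00010, g' = -0.4146 → ψ = 0.5380
Converged at ψ = 0.5380.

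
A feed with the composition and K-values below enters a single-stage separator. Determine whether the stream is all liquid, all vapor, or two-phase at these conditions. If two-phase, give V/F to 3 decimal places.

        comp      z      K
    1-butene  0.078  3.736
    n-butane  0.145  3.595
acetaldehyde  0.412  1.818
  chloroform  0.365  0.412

two-phase, V/F = 0.783

ΣzᵢKᵢ = 1.712; Σzᵢ/Kᵢ = 1.174.
Both exceed 1, so a two-phase solution exists.
Material balance + equilibrium reduce to Σ zᵢ(Kᵢ−1)/(1+ψ(Kᵢ−1)) = 0.
Newton–Raphson from ψ = 0.69:
  ψ = 0.690: g = 0.0630, g' = -0.665 → ψ = 0.785
  ψ = 0.785: g = -0.0015, g' = -0.702 → ψ = 0.783
Converged at ψ = 0.783.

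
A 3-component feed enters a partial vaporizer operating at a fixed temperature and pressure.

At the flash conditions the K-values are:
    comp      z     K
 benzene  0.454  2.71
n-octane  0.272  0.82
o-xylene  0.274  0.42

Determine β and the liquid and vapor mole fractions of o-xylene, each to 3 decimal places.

β = 0.754, x_o-xylene = 0.487, y_o-xylene = 0.205

Material balance + equilibrium reduce to Σ zᵢ(Kᵢ−1)/(1+β(Kᵢ−1)) = 0.
Check two-phase: ΣzᵢKᵢ = 1.568 > 1 and Σzᵢ/Kᵢ = 1.152 > 1, so g(0) = 0.568 > 0 and g(1) = -0.152 < 0.
Newton iteration, β⁰ = 0.5:
  β = 0.500: g = 0.1409, g' = -0.579 → β = 0.743
  β = 0.743: g = 0.0060, g' = -0.554 → β = 0.754
Converged at β = 0.754.
Compositions from xᵢ = zᵢ/(1+β(Kᵢ−1)), yᵢ = Kᵢxᵢ:
  benzene: x = 0.198, y = 0.537
  n-octane: x = 0.315, y = 0.258
  o-xylene: x = 0.487, y = 0.205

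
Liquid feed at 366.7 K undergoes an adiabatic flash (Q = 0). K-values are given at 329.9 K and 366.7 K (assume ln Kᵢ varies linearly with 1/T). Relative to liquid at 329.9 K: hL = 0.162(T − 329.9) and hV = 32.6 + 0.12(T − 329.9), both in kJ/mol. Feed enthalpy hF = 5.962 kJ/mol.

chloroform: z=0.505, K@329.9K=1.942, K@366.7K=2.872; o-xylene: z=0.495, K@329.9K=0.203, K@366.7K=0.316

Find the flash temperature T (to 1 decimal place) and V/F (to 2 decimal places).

Adiabatic flash: solve Rachford–Rice at each trial T, then check hF = ψ·hV(T) + (1−ψ)·hL(T).
  T = 329.9 K: K = (1.942, 0.203), RR gives ψ = 0.108, H_out = 3.526 kJ/mol
  T = 366.7 K: K = (2.872, 0.316), RR gives ψ = 0.474, H_out = 20.678 kJ/mol
  T = 348.3 K: K = (2.386, 0.256), RR gives ψ = 0.322, H_out = 13.226 kJ/mol
  T = 339.1 K: K = (2.159, 0.229), RR gives ψ = 0.228, H_out = 8.823 kJ/mol
  T = 334.5 K: K = (2.049, 0.216), RR gives ψ = 0.172, H_out = 6.319 kJ/mol
  T = 332.2 K: K = (1.995, 0.209), RR gives ψ = 0.141, H_out = 4.964 kJ/mol
Linear interpolation between T = 332.2 (H_out = 4.964) and T = 334.5 (H_out = 6.319) on hF = 5.962 gives T ≈ 333.9 K, at which ψ = 0.16.

T = 333.9 K, V/F = 0.16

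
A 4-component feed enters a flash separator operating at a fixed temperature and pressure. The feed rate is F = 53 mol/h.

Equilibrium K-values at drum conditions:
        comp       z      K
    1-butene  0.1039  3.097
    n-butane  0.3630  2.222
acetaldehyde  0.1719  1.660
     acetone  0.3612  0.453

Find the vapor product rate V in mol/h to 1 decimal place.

V = 45.0 mol/h

Newton–Raphson from V/F = 0.5:
  V/F = 0.5000: g = 0.19506, g' = -0.5648 → V/F = 0.8453
  V/F = 0.8453: g = 0.00208, g' = -0.5954 → V/F = 0.8488
Converged at V/F = 0.8488.
Then V = V/F·F = 0.8488·53 = 45.0 mol/h and L = F − V = 8.0 mol/h.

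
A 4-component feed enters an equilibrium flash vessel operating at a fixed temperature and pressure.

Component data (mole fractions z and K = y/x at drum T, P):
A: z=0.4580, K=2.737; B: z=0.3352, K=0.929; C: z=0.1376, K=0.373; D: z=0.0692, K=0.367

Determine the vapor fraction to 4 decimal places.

Let ψ = V/F and solve Σ zᵢ(Kᵢ−1)/(1+ψ(Kᵢ−1)) = 0.
Feasibility: ΣzᵢKᵢ = 1.6417, Σzᵢ/Kᵢ = 1.0856 — both > 1, two phases present.
Newton–Raphson from ψ = 0.34:
  ψ = 0.3400: g = 0.31031, g' = -0.6804 → ψ = 0.7961
  ψ = 0.7961: g = 0.04809, g' = -0.5736 → ψ = 0.8799
  ψ = 0.8799: g = -0.00208, g' = -0.6285 → ψ = 0.8766
Converged at ψ = 0.8766.

ψ = 0.8766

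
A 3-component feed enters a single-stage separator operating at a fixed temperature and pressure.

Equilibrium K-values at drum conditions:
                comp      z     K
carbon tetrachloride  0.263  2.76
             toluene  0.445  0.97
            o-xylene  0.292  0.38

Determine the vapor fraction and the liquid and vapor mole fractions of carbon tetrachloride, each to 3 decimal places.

Let ψ = V/F and solve Σ zᵢ(Kᵢ−1)/(1+ψ(Kᵢ−1)) = 0.
g(0) = ΣzᵢKᵢ − 1 = 0.268 and g(1) = 1 − Σzᵢ/Kᵢ = -0.322, so a root lies in (0, 1).
Iterate (Newton) starting at ψ = 0.58:
  ψ = 0.580: g = -0.0672, g' = -0.474 → ψ = 0.438
  ψ = 0.438: g = -0.0007, g' = -0.472 → ψ = 0.437
Converged at ψ = 0.437.
Compositions from xᵢ = zᵢ/(1+ψ(Kᵢ−1)), yᵢ = Kᵢxᵢ:
  carbon tetrachloride: x = 0.149, y = 0.410
  toluene: x = 0.451, y = 0.437
  o-xylene: x = 0.400, y = 0.152

ψ = 0.437, x_carbon tetrachloride = 0.149, y_carbon tetrachloride = 0.410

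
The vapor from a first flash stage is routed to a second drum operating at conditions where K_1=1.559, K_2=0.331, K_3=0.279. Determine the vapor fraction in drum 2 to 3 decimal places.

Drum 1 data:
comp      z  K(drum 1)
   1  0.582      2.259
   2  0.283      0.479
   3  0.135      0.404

V/F (drum 2) = 0.433

Drum 1:
Rachford–Rice: g(ψ₁) = Σ zᵢ(Kᵢ−1)/(1+ψ₁(Kᵢ−1)) = 0.
g(0) = ΣzᵢKᵢ − 1 = 0.505 and g(1) = 1 − Σzᵢ/Kᵢ = -0.183, so a root lies in (0, 1).
Newton–Raphson from ψ₁ = 0.5:
  ψ₁ = 0.500: g = 0.1357, g' = -0.585 → ψ₁ = 0.732
Converged at ψ₁ = 0.732.
Drum-1 compositions:
  1: x = 0.303, y = 0.684
  2: x = 0.458, y = 0.219
  3: x = 0.240, y = 0.097
Drum-2 feed = drum-1 vapor: z₂ = (0.6840, 0.2192, 0.0968).
Drum 2:
Material balance + equilibrium reduce to Σ zᵢ(Kᵢ−1)/(1+ψ₂(Kᵢ−1)) = 0.
Check two-phase: ΣzᵢKᵢ = 1.166 > 1 and Σzᵢ/Kᵢ = 1.448 > 1, so g(0) = 0.166 > 0 and g(1) = -0.448 < 0.
Iterate (Newton) starting at ψ₂ = 0.5:
  ψ₂ = 0.500: g = -0.0306, g' = -0.475 → ψ₂ = 0.435
  ψ₂ = 0.435: g = -0.0012, g' = -0.441 → ψ₂ = 0.433
Converged at ψ₂ = 0.433.
  1: x = 0.551, y = 0.859
  2: x = 0.309, y = 0.102
  3: x = 0.141, y = 0.039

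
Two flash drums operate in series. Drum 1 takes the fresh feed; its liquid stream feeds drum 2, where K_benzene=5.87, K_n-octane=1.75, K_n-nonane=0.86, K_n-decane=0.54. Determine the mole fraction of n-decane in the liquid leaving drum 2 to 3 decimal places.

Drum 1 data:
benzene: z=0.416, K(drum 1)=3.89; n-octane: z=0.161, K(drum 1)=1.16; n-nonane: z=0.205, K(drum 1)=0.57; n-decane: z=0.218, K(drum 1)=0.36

x_n-decane (drum 2) = 0.526

Drum 1:
Let ψ₁ = V/F and solve Σ zᵢ(Kᵢ−1)/(1+ψ₁(Kᵢ−1)) = 0.
Feasibility: ΣzᵢKᵢ = 2.000, Σzᵢ/Kᵢ = 1.211 — both > 1, two phases present.
Iterate (Newton) starting at ψ₁ = 0.41:
  ψ₁ = 0.410: g = 0.2783, g' = -0.951 → ψ₁ = 0.702
  ψ₁ = 0.702: g = 0.0402, g' = -0.754 → ψ₁ = 0.756
  ψ₁ = 0.756: g = -0.0002, g' = -0.764 → ψ₁ = 0.755
Converged at ψ₁ = 0.755.
Drum-1 compositions:
  benzene: x = 0.131, y = 0.508
  n-octane: x = 0.144, y = 0.167
  n-nonane: x = 0.304, y = 0.173
  n-decane: x = 0.422, y = 0.152
Drum-2 feed = drum-1 liquid: z₂ = (0.1307, 0.1436, 0.3036, 0.4220).
Drum 2:
Let ψ₂ = V/F and solve Σ zᵢ(Kᵢ−1)/(1+ψ₂(Kᵢ−1)) = 0.
g(0) = ΣzᵢKᵢ − 1 = 0.508 and g(1) = 1 − Σzᵢ/Kᵢ = -0.239, so a root lies in (0, 1).
Iterate (Newton) starting at ψ₂ = 0.5:
  ψ₂ = 0.500: g = -0.0342, g' = -0.463 → ψ₂ = 0.426
  ψ₂ = 0.426: g = 0.0019, g' = -0.519 → ψ₂ = 0.430
Converged at ψ₂ = 0.430.
  benzene: x = 0.042, y = 0.248
  n-octane: x = 0.109, y = 0.190
  n-nonane: x = 0.323, y = 0.278
  n-decane: x = 0.526, y = 0.284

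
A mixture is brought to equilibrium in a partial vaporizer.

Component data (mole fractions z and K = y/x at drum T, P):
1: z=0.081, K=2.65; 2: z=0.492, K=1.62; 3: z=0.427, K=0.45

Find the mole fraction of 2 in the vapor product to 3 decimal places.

y_2 = 0.621

Rachford–Rice: g(ψ) = Σ zᵢ(Kᵢ−1)/(1+ψ(Kᵢ−1)) = 0.
g(0) = ΣzᵢKᵢ − 1 = 0.204 and g(1) = 1 − Σzᵢ/Kᵢ = -0.283, so a root lies in (0, 1).
Newton–Raphson from ψ = 0.68:
  ψ = 0.680: g = -0.0976, g' = -0.472 → ψ = 0.473
  ψ = 0.473: g = -0.0066, g' = -0.419 → ψ = 0.457
Converged at ψ = 0.457.
Compositions from xᵢ = zᵢ/(1+ψ(Kᵢ−1)), yᵢ = Kᵢxᵢ:
  1: x = 0.046, y = 0.122
  2: x = 0.383, y = 0.621
  3: x = 0.571, y = 0.257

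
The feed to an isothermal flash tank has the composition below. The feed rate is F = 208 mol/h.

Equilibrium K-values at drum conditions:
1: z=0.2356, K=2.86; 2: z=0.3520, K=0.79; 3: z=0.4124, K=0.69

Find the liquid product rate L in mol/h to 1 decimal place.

L = 108.8 mol/h

Material balance + equilibrium reduce to Σ zᵢ(Kᵢ−1)/(1+ψ(Kᵢ−1)) = 0.
Feasibility: ΣzᵢKᵢ = 1.2365, Σzᵢ/Kᵢ = 1.1256 — both > 1, two phases present.
Newton–Raphson from ψ = 0.53:
  ψ = 0.5300: g = -0.01548, g' = -0.2831 → ψ = 0.4753
  ψ = 0.4753: g = 0.00053, g' = -0.3033 → ψ = 0.4771
Converged at ψ = 0.4771.
Then V = ψ·F = 0.4771·208 = 99.2 mol/h and L = F − V = 108.8 mol/h.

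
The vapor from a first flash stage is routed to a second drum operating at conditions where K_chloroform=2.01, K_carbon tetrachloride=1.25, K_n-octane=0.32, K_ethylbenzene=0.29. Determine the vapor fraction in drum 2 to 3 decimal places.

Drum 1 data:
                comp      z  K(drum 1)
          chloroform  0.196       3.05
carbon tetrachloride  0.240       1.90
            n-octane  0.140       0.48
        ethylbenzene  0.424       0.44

Drum 1:
Rachford–Rice: g(ψ₁) = Σ zᵢ(Kᵢ−1)/(1+ψ₁(Kᵢ−1)) = 0.
Feasibility: ΣzᵢKᵢ = 1.308, Σzᵢ/Kᵢ = 1.446 — both > 1, two phases present.
Newton iteration, ψ₁⁰ = 0.5:
  ψ₁ = 0.500: g = -0.0808, g' = -0.619 → ψ₁ = 0.370
  ψ₁ = 0.370: g = 0.0012, g' = -0.646 → ψ₁ = 0.371
Converged at ψ₁ = 0.371.
Drum-1 compositions:
  chloroform: x = 0.111, y = 0.339
  carbon tetrachloride: x = 0.180, y = 0.342
  n-octane: x = 0.174, y = 0.083
  ethylbenzene: x = 0.535, y = 0.236
Drum-2 feed = drum-1 vapor: z₂ = (0.3394, 0.3418, 0.0833, 0.2355).
Drum 2:
Rachford–Rice: g(ψ₂) = Σ zᵢ(Kᵢ−1)/(1+ψ₂(Kᵢ−1)) = 0.
g(0) = ΣzᵢKᵢ − 1 = 0.204 and g(1) = 1 − Σzᵢ/Kᵢ = -0.515, so a root lies in (0, 1).
Newton iteration, ψ₂⁰ = 0.5:
  ψ₂ = 0.500: g = -0.0414, g' = -0.544 → ψ₂ = 0.424
  ψ₂ = 0.424: g = -0.0015, g' = -0.506 → ψ₂ = 0.421
Converged at ψ₂ = 0.421.
  chloroform: x = 0.238, y = 0.479
  carbon tetrachloride: x = 0.309, y = 0.387
  n-octane: x = 0.117, y = 0.037
  ethylbenzene: x = 0.336, y = 0.097

V/F (drum 2) = 0.421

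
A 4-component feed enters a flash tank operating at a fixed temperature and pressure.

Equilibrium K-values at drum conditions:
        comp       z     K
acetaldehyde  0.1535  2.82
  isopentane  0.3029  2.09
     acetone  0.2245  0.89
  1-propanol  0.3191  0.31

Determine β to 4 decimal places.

Let β = V/F and solve Σ zᵢ(Kᵢ−1)/(1+β(Kᵢ−1)) = 0.
Check two-phase: ΣzᵢKᵢ = 1.3647 > 1 and Σzᵢ/Kᵢ = 1.4810 > 1, so g(0) = 0.3647 > 0 and g(1) = -0.4810 < 0.
Newton iteration, β⁰ = 0.5:
  β = 0.5000: g = -0.00232, g' = -0.6473 → β = 0.4964
Converged at β = 0.4964.

β = 0.4964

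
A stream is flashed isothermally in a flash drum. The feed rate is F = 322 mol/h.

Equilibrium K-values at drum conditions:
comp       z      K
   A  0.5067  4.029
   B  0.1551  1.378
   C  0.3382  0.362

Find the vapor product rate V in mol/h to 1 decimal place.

Material balance + equilibrium reduce to Σ zᵢ(Kᵢ−1)/(1+β(Kᵢ−1)) = 0.
Check two-phase: ΣzᵢKᵢ = 2.3777 > 1 and Σzᵢ/Kᵢ = 1.1726 > 1, so g(0) = 1.3777 > 0 and g(1) = -0.1726 < 0.
Newton–Raphson from β = 0.5:
  β = 0.5000: g = 0.34284, g' = -1.0478 → β = 0.8272
  β = 0.8272: g = 0.02557, g' = -1.0084 → β = 0.8526
  β = 0.8526: g = -0.00035, g' = -1.0368 → β = 0.8522
Converged at β = 0.8522.
Then V = β·F = 0.8522·322 = 274.4 mol/h and L = F − V = 47.6 mol/h.

V = 274.4 mol/h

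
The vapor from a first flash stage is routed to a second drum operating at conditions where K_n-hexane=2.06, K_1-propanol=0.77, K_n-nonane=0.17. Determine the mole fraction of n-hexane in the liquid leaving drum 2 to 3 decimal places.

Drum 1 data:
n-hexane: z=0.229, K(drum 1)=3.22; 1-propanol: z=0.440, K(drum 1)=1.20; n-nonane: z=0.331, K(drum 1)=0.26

x_n-hexane (drum 2) = 0.267

Drum 1:
Newton–Raphson from ψ₁ = 0.45:
  ψ₁ = 0.450: g = -0.0322, g' = -0.705 → ψ₁ = 0.404
Converged at ψ₁ = 0.404.
Drum-1 compositions:
  n-hexane: x = 0.121, y = 0.389
  1-propanol: x = 0.407, y = 0.489
  n-nonane: x = 0.472, y = 0.123
Drum-2 feed = drum-1 vapor: z₂ = (0.3887, 0.4885, 0.1228).
Drum 2:
Newton iteration, ψ₂⁰ = 0.5:
  ψ₂ = 0.500: g = -0.0318, g' = -0.467 → ψ₂ = 0.432
  ψ₂ = 0.432: g = -0.0009, g' = -0.443 → ψ₂ = 0.430
Converged at ψ₂ = 0.430.
  n-hexane: x = 0.267, y = 0.550
  1-propanol: x = 0.542, y = 0.417
  n-nonane: x = 0.191, y = 0.032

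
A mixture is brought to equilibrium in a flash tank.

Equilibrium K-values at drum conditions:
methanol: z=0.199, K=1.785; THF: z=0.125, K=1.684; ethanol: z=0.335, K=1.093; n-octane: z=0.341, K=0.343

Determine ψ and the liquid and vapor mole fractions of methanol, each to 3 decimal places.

ψ = 0.148, x_methanol = 0.178, y_methanol = 0.318

Let ψ = V/F and solve Σ zᵢ(Kᵢ−1)/(1+ψ(Kᵢ−1)) = 0.
Check two-phase: ΣzᵢKᵢ = 1.049 > 1 and Σzᵢ/Kᵢ = 1.486 > 1, so g(0) = 0.049 > 0 and g(1) = -0.486 < 0.
Iterate (Newton) starting at ψ = 0.36:
  ψ = 0.360: g = -0.0729, g' = -0.367 → ψ = 0.162
  ψ = 0.162: g = -0.0043, g' = -0.331 → ψ = 0.149
  ψ = 0.149: g = -0.0000, g' = -0.330 → ψ = 0.148
Converged at ψ = 0.148.
Compositions from xᵢ = zᵢ/(1+ψ(Kᵢ−1)), yᵢ = Kᵢxᵢ:
  methanol: x = 0.178, y = 0.318
  THF: x = 0.113, y = 0.191
  ethanol: x = 0.330, y = 0.361
  n-octane: x = 0.378, y = 0.130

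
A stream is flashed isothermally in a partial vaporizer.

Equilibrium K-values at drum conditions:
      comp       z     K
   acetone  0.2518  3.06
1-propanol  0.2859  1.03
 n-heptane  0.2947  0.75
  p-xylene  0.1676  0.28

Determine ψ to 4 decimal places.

ψ = 0.4823

Let ψ = V/F and solve Σ zᵢ(Kᵢ−1)/(1+ψ(Kᵢ−1)) = 0.
Feasibility: ΣzᵢKᵢ = 1.3329, Σzᵢ/Kᵢ = 1.3514 — both > 1, two phases present.
Newton iteration, ψ⁰ = 0.57:
  ψ = 0.5700: g = -0.04358, g' = -0.5013 → ψ = 0.4831
  ψ = 0.4831: g = -0.00038, g' = -0.4968 → ψ = 0.4823
Converged at ψ = 0.4823.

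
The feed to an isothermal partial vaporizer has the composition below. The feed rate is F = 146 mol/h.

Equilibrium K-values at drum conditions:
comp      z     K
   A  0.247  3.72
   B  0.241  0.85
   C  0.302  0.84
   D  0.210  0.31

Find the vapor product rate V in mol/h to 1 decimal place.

Material balance + equilibrium reduce to Σ zᵢ(Kᵢ−1)/(1+V/F(Kᵢ−1)) = 0.
g(0) = ΣzᵢKᵢ − 1 = 0.442 and g(1) = 1 − Σzᵢ/Kᵢ = -0.387, so a root lies in (0, 1).
Iterate (Newton) starting at V/F = 0.5:
  V/F = 0.500: g = -0.0281, g' = -0.577 → V/F = 0.451
  V/F = 0.451: g = 0.0004, g' = -0.594 → V/F = 0.452
Converged at V/F = 0.452.
Then V = V/F·F = 0.4518·146 = 66.0 mol/h and L = F − V = 80.0 mol/h.

V = 66.0 mol/h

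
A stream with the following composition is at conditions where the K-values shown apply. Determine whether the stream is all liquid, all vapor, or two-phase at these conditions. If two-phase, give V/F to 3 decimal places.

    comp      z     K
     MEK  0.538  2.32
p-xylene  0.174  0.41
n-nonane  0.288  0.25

two-phase, V/F = 0.426

ΣzᵢKᵢ = 1.391; Σzᵢ/Kᵢ = 1.808.
Both exceed 1, so a two-phase solution exists.
Let ψ = V/F and solve Σ zᵢ(Kᵢ−1)/(1+ψ(Kᵢ−1)) = 0.
Newton–Raphson from ψ = 0.54:
  ψ = 0.540: g = -0.0991, g' = -0.908 → ψ = 0.431
  ψ = 0.431: g = -0.0041, g' = -0.843 → ψ = 0.426
Converged at ψ = 0.426.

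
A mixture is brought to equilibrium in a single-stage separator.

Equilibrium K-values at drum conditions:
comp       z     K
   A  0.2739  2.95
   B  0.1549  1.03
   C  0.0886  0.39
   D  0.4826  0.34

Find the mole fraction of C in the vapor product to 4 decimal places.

Iterate (Newton) starting at ψ = 0.5:
  ψ = 0.5000: g = -0.27815, g' = -0.8037 → ψ = 0.1539
  ψ = 0.1539: g = 0.00126, g' = -0.9169 → ψ = 0.1553
Converged at ψ = 0.1553.
Compositions from xᵢ = zᵢ/(1+ψ(Kᵢ−1)), yᵢ = Kᵢxᵢ:
  A: x = 0.2102, y = 0.6202
  B: x = 0.1542, y = 0.1588
  C: x = 0.0979, y = 0.0382
  D: x = 0.5377, y = 0.1828

y_C = 0.0382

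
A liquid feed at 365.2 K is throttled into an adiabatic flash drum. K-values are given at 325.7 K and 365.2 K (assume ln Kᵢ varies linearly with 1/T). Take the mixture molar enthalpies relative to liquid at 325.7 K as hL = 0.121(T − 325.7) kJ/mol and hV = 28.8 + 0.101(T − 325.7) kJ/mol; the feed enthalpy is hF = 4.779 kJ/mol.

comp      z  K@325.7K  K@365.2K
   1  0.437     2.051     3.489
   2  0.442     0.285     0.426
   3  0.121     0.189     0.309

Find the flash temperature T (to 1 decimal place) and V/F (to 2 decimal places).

Adiabatic flash: solve Rachford–Rice at each trial T, then check hF = ψ·hV(T) + (1−ψ)·hL(T).
  T = 325.7 K: K = (2.051, 0.285, 0.189), RR gives ψ = 0.058, H_out = 1.679 kJ/mol
  T = 365.2 K: K = (3.489, 0.426, 0.309), RR gives ψ = 0.501, H_out = 18.814 kJ/mol
  T = 345.4 K: K = (2.714, 0.352, 0.245), RR gives ψ = 0.322, H_out = 11.537 kJ/mol
  T = 335.5 K: K = (2.367, 0.318, 0.216), RR gives ψ = 0.208, H_out = 7.148 kJ/mol
  T = 330.6 K: K = (2.206, 0.301, 0.202), RR gives ψ = 0.140, H_out = 4.604 kJ/mol
  T = 333.1 K: K = (2.287, 0.310, 0.209), RR gives ψ = 0.176, H_out = 5.942 kJ/mol
  T = 331.9 K: K = (2.248, 0.305, 0.206), RR gives ψ = 0.159, H_out = 5.311 kJ/mol
Linear interpolation between T = 330.6 (H_out = 4.604) and T = 331.9 (H_out = 5.311) on hF = 4.779 gives T ≈ 330.9 K, at which ψ = 0.14.

T = 330.9 K, V/F = 0.14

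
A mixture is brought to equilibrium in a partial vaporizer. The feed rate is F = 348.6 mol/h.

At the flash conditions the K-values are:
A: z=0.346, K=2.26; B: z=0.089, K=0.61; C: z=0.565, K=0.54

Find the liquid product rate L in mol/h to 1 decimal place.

Iterate (Newton) starting at ψ = 0.5:
  ψ = 0.500: g = -0.1132, g' = -0.429 → ψ = 0.236
  ψ = 0.236: g = 0.0061, g' = -0.493 → ψ = 0.249
Converged at ψ = 0.249.
Then V = ψ·F = 0.2488·348.6 = 86.7 mol/h and L = F − V = 261.9 mol/h.

L = 261.9 mol/h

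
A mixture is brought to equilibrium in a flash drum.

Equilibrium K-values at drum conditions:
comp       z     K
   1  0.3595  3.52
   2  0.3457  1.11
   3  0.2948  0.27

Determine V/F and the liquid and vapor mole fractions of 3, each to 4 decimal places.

Material balance + equilibrium reduce to Σ zᵢ(Kᵢ−1)/(1+V/F(Kᵢ−1)) = 0.
Check two-phase: ΣzᵢKᵢ = 1.7288 > 1 and Σzᵢ/Kᵢ = 1.5054 > 1, so g(0) = 0.7288 > 0 and g(1) = -0.5054 < 0.
Newton–Raphson from V/F = 0.5:
  V/F = 0.5000: g = 0.09800, g' = -0.8403 → V/F = 0.6166
  V/F = 0.6166: g = -0.00103, g' = -0.8733 → V/F = 0.6154
Converged at V/F = 0.6154.
Compositions from xᵢ = zᵢ/(1+V/F(Kᵢ−1)), yᵢ = Kᵢxᵢ:
  1: x = 0.1409, y = 0.4961
  2: x = 0.3238, y = 0.3594
  3: x = 0.5353, y = 0.1445

V/F = 0.6154, x_3 = 0.5353, y_3 = 0.1445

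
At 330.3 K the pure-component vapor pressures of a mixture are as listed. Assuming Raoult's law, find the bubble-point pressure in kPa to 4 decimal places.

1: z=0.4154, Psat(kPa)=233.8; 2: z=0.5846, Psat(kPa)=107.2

Pbub = 159.7896 kPa

At the bubble point ψ → 0, so ΣzᵢKᵢ = 1 with Kᵢ = Pᵢˢᵃᵗ/P ⇒ P = ΣzᵢPᵢˢᵃᵗ.
P = 0.4154·233.8 + 0.5846·107.2 = 159.7896 kPa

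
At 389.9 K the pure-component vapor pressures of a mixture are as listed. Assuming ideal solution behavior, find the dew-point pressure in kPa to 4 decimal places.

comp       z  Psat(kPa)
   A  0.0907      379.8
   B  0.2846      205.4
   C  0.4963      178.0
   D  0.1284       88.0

At the dew point ψ → 1, so Σzᵢ/Kᵢ = 1 with Kᵢ = Pᵢˢᵃᵗ/P ⇒ 1/P = Σzᵢ/Pᵢˢᵃᵗ.
1/P = 0.0907/379.8 + 0.2846/205.4 + 0.4963/178.0 + 0.1284/88.0 = 0.0058717 ⇒ P = 170.3087 kPa

Pdew = 170.3087 kPa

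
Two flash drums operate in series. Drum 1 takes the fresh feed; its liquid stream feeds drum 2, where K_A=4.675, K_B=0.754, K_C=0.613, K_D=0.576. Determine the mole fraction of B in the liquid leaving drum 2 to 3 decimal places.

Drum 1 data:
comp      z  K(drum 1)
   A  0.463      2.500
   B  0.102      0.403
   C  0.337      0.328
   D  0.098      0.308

x_B (drum 2) = 0.152

Drum 1:
Material balance + equilibrium reduce to Σ zᵢ(Kᵢ−1)/(1+ψ₁(Kᵢ−1)) = 0.
g(0) = ΣzᵢKᵢ − 1 = 0.339 and g(1) = 1 − Σzᵢ/Kᵢ = -0.784, so a root lies in (0, 1).
Iterate (Newton) starting at ψ₁ = 0.5:
  ψ₁ = 0.500: g = -0.1347, g' = -0.869 → ψ₁ = 0.345
  ψ₁ = 0.345: g = -0.0029, g' = -0.849 → ψ₁ = 0.342
Converged at ψ₁ = 0.342.
Drum-1 compositions:
  A: x = 0.306, y = 0.765
  B: x = 0.128, y = 0.052
  C: x = 0.437, y = 0.143
  D: x = 0.128, y = 0.040
Drum-2 feed = drum-1 liquid: z₂ = (0.3061, 0.1281, 0.4374, 0.1283).
Drum 2:
Let ψ₂ = V/F and solve Σ zᵢ(Kᵢ−1)/(1+ψ₂(Kᵢ−1)) = 0.
Feasibility: ΣzᵢKᵢ = 1.870, Σzᵢ/Kᵢ = 1.172 — both > 1, two phases present.
Iterate (Newton) starting at ψ₂ = 0.5:
  ψ₂ = 0.500: g = 0.0816, g' = -0.661 → ψ₂ = 0.623
  ψ₂ = 0.623: g = 0.0076, g' = -0.549 → ψ₂ = 0.637
Converged at ψ₂ = 0.637.
  A: x = 0.092, y = 0.428
  B: x = 0.152, y = 0.115
  C: x = 0.581, y = 0.356
  D: x = 0.176, y = 0.101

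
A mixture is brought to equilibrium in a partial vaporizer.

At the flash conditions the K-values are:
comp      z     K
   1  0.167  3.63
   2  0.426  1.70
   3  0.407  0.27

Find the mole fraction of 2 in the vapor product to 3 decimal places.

y_2 = 0.556

Let ψ = V/F and solve Σ zᵢ(Kᵢ−1)/(1+ψ(Kᵢ−1)) = 0.
Feasibility: ΣzᵢKᵢ = 1.440, Σzᵢ/Kᵢ = 1.804 — both > 1, two phases present.
Newton iteration, ψ⁰ = 0.48:
  ψ = 0.480: g = -0.0400, g' = -0.857 → ψ = 0.433
Converged at ψ = 0.433.
Compositions from xᵢ = zᵢ/(1+ψ(Kᵢ−1)), yᵢ = Kᵢxᵢ:
  1: x = 0.078, y = 0.284
  2: x = 0.327, y = 0.556
  3: x = 0.595, y = 0.161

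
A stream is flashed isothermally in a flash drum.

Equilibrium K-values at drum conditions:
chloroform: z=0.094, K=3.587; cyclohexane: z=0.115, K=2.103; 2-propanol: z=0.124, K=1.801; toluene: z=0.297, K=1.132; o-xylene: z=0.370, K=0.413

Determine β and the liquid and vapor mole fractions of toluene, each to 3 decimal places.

β = 0.475, x_toluene = 0.279, y_toluene = 0.316

Iterate (Newton) starting at β = 0.46:
  β = 0.460: g = 0.0072, g' = -0.479 → β = 0.475
Converged at β = 0.475.
Compositions from xᵢ = zᵢ/(1+β(Kᵢ−1)), yᵢ = Kᵢxᵢ:
  chloroform: x = 0.042, y = 0.151
  cyclohexane: x = 0.075, y = 0.159
  2-propanol: x = 0.090, y = 0.162
  toluene: x = 0.279, y = 0.316
  o-xylene: x = 0.513, y = 0.212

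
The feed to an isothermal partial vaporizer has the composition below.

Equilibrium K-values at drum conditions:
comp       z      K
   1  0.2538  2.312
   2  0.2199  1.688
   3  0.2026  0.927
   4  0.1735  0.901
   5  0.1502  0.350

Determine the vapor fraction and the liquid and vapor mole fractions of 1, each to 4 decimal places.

Material balance + equilibrium reduce to Σ zᵢ(Kᵢ−1)/(1+ψ(Kᵢ−1)) = 0.
Feasibility: ΣzᵢKᵢ = 1.3547, Σzᵢ/Kᵢ = 1.0803 — both > 1, two phases present.
Newton iteration, ψ⁰ = 0.34:
  ψ = 0.3400: g = 0.19461, g' = -0.3848 → ψ = 0.8457
  ψ = 0.8457: g = 0.00215, g' = -0.4560 → ψ = 0.8505
  ψ = 0.8505: g = -0.00001, g' = -0.4596 → ψ = 0.8504
Converged at ψ = 0.8504.
Compositions from xᵢ = zᵢ/(1+ψ(Kᵢ−1)), yᵢ = Kᵢxᵢ:
  1: x = 0.1200, y = 0.2773
  2: x = 0.1387, y = 0.2342
  3: x = 0.2160, y = 0.2002
  4: x = 0.1895, y = 0.1707
  5: x = 0.3359, y = 0.1175

ψ = 0.8504, x_1 = 0.1200, y_1 = 0.2773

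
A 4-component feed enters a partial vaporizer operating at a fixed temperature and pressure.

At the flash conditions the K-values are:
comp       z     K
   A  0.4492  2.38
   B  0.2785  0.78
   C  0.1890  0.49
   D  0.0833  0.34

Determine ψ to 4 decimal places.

ψ = 0.6809

Material balance + equilibrium reduce to Σ zᵢ(Kᵢ−1)/(1+ψ(Kᵢ−1)) = 0.
Check two-phase: ΣzᵢKᵢ = 1.4073 > 1 and Σzᵢ/Kᵢ = 1.1765 > 1, so g(0) = 0.4073 > 0 and g(1) = -0.1765 < 0.
Newton–Raphson from ψ = 0.37:
  ψ = 0.3700: g = 0.15211, g' = -0.5291 → ψ = 0.6575
  ψ = 0.6575: g = 0.01122, g' = -0.4781 → ψ = 0.6810
  ψ = 0.6810: g = -0.00003, g' = -0.4811 → ψ = 0.6809
Converged at ψ = 0.6809.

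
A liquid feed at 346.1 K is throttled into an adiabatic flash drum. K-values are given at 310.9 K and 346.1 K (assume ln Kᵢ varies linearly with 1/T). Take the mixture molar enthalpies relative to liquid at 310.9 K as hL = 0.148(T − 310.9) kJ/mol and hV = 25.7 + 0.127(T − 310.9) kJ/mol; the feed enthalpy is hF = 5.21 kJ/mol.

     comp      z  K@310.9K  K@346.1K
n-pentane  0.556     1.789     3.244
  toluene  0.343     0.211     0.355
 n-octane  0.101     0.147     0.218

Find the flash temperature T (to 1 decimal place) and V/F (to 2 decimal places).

Adiabatic flash: solve Rachford–Rice at each trial T, then check hF = ψ·hV(T) + (1−ψ)·hL(T).
  T = 310.9 K: K = (1.789, 0.211, 0.147), RR gives ψ = 0.129, H_out = 3.318 kJ/mol
  T = 346.1 K: K = (3.244, 0.355, 0.218), RR gives ψ = 0.620, H_out = 20.680 kJ/mol
  T = 328.5 K: K = (2.448, 0.278, 0.181), RR gives ψ = 0.439, H_out = 13.727 kJ/mol
  T = 319.7 K: K = (2.102, 0.243, 0.164), RR gives ψ = 0.314, H_out = 9.310 kJ/mol
  T = 315.3 K: K = (1.941, 0.227, 0.155), RR gives ψ = 0.232, H_out = 6.596 kJ/mol
  T = 313.1 K: K = (1.864, 0.219, 0.151), RR gives ψ = 0.184, H_out = 5.044 kJ/mol
Linear interpolation between T = 313.1 (H_out = 5.044) and T = 315.3 (H_out = 6.596) on hF = 5.21 gives T ≈ 313.3 K, at which ψ = 0.19.

T = 313.3 K, V/F = 0.19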